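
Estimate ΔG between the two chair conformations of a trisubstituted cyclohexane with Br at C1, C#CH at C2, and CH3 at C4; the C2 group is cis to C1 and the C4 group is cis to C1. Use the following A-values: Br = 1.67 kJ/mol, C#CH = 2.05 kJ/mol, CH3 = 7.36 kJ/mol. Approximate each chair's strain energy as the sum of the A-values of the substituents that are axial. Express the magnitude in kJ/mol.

Chair I (bromo axial, ethynyl equatorial, methyl equatorial): E = 1.67 kJ/mol.
Chair II (bromo equatorial, ethynyl axial, methyl axial): E = 9.41 kJ/mol.
ΔE = 9.41 − 1.67 = 7.74 kJ/mol; chair I is more stable.

7.74 kJ/mol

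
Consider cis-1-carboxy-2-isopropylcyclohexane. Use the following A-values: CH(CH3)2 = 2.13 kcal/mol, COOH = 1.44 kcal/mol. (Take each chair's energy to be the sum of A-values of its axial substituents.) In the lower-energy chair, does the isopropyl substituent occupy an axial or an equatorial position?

C1 and C2 have opposite parity, so for the cis isomer the two substituents are one axial and one equatorial in each chair.
Chair I (isopropyl axial, carboxyl equatorial): E = 2.13 kcal/mol.
Chair II (isopropyl equatorial, carboxyl axial): E = 1.44 kcal/mol.
Chair II is the more stable (lower-energy) conformer, and in that chair the isopropyl group is equatorial.

equatorial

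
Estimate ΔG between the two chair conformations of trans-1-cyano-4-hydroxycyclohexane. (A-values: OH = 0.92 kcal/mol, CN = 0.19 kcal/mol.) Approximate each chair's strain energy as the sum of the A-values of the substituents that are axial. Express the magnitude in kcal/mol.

C1 and C4 have opposite parity, so for the trans isomer the two substituents are e,e in one chair and a,a in the other.
Chair I (hydroxyl axial, cyano axial): E = 1.11 kcal/mol.
Chair II (hydroxyl equatorial, cyano equatorial): E = 0.00 kcal/mol.
ΔE = 1.11 − 0.00 = 1.11 kcal/mol; chair II is more stable.

1.11 kcal/mol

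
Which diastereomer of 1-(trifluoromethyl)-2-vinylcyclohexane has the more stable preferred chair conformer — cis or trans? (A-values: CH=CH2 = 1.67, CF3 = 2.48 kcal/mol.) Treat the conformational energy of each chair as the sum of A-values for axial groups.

trans

At 1,2 positions (parity opposite): cis → (a,e or e,a); trans → (e,e or a,a).
Best chair for cis: E = 1.67 kcal/mol; best chair for trans: E = 0.00 kcal/mol.
The trans isomer is lower by 1.67 kcal/mol.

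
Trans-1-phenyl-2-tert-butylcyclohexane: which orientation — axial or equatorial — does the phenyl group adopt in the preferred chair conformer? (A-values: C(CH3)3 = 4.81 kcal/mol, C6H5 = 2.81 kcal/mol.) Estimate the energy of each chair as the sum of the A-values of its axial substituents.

equatorial

C1 and C2 have opposite parity, so for the trans isomer the two substituents are e,e in one chair and a,a in the other.
Chair I (tert-butyl axial, phenyl axial): E = 7.62 kcal/mol.
Chair II (tert-butyl equatorial, phenyl equatorial): E = 0.00 kcal/mol.
Chair II is the more stable (lower-energy) conformer, and in that chair the phenyl group is equatorial.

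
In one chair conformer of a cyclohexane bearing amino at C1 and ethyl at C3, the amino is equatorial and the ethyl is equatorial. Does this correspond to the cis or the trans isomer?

C1 and C3 have the same parity, so their axial bonds point in the same direction.
With same-parity carbons, two substituents on the same face are both axial or both equatorial; opposite faces give one of each.
Here the groups are equatorial/equatorial → same face → cis.

cis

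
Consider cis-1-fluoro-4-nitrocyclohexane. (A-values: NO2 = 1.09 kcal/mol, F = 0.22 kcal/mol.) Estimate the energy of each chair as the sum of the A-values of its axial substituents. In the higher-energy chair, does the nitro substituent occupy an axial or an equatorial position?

axial

C1 and C4 have opposite parity, so for the cis isomer the two substituents are one axial and one equatorial in each chair.
Chair I (nitro axial, fluoro equatorial): E = 1.09 kcal/mol.
Chair II (nitro equatorial, fluoro axial): E = 0.22 kcal/mol.
Chair I is the less stable (higher-energy) conformer, and in that chair the nitro group is axial.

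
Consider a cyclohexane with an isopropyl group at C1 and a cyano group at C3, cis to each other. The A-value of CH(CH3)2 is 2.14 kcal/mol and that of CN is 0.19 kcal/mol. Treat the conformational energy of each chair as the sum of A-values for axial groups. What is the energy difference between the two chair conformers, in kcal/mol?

C1 and C3 have the same parity, so for the cis isomer the two substituents are e,e in one chair and a,a in the other.
Chair I (isopropyl axial, cyano axial): E = 2.33 kcal/mol.
Chair II (isopropyl equatorial, cyano equatorial): E = 0.00 kcal/mol.
ΔE = 2.33 − 0.00 = 2.33 kcal/mol; chair II is more stable.

2.33 kcal/mol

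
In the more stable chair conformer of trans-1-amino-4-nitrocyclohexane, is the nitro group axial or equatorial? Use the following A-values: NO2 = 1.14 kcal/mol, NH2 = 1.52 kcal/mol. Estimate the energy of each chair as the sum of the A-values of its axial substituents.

equatorial

C1 and C4 have opposite parity, so for the trans isomer the two substituents are e,e in one chair and a,a in the other.
Chair I (nitro axial, amino axial): E = 2.66 kcal/mol.
Chair II (nitro equatorial, amino equatorial): E = 0.00 kcal/mol.
Chair II is the more stable (lower-energy) conformer, and in that chair the nitro group is equatorial.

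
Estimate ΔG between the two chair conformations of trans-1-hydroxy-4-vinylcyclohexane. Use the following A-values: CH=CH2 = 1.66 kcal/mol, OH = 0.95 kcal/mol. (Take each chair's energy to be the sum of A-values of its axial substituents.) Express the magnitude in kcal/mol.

2.61 kcal/mol

C1 and C4 have opposite parity, so for the trans isomer the two substituents are e,e in one chair and a,a in the other.
Chair I (vinyl axial, hydroxyl axial): E = 2.61 kcal/mol.
Chair II (vinyl equatorial, hydroxyl equatorial): E = 0.00 kcal/mol.
ΔE = 2.61 − 0.00 = 2.61 kcal/mol; chair II is more stable.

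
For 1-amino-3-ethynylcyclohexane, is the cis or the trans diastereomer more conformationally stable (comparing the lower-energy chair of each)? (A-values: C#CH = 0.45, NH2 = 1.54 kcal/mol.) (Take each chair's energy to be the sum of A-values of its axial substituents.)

cis

At 1,3 positions (parity same): cis → (e,e or a,a); trans → (a,e or e,a).
Best chair for cis: E = 0.00 kcal/mol; best chair for trans: E = 0.45 kcal/mol.
The cis isomer is lower by 0.45 kcal/mol.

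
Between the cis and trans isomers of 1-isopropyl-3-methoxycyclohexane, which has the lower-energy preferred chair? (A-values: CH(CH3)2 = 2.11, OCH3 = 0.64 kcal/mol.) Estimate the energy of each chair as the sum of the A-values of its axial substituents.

At 1,3 positions (parity same): cis → (e,e or a,a); trans → (a,e or e,a).
Best chair for cis: E = 0.00 kcal/mol; best chair for trans: E = 0.64 kcal/mol.
The cis isomer is lower by 0.64 kcal/mol.

cis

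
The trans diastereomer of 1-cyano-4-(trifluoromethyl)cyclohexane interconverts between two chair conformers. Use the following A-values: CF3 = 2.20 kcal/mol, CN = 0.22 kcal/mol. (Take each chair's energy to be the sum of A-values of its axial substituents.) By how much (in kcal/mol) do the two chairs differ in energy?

C1 and C4 have opposite parity, so for the trans isomer the two substituents are e,e in one chair and a,a in the other.
Chair I (trifluoromethyl axial, cyano axial): E = 2.42 kcal/mol.
Chair II (trifluoromethyl equatorial, cyano equatorial): E = 0.00 kcal/mol.
ΔE = 2.42 − 0.00 = 2.42 kcal/mol; chair II is more stable.

2.42 kcal/mol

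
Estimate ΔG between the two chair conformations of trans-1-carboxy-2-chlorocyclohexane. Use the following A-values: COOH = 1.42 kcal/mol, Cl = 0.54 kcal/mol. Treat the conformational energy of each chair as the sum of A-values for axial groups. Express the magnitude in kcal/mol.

C1 and C2 have opposite parity, so for the trans isomer the two substituents are e,e in one chair and a,a in the other.
Chair I (carboxyl axial, chloro axial): E = 1.96 kcal/mol.
Chair II (carboxyl equatorial, chloro equatorial): E = 0.00 kcal/mol.
ΔE = 1.96 − 0.00 = 1.96 kcal/mol; chair II is more stable.

1.96 kcal/mol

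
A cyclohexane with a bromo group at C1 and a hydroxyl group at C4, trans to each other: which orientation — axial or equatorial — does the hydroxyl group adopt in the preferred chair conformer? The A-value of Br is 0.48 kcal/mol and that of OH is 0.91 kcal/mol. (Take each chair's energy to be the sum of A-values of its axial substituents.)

equatorial

C1 and C4 have opposite parity, so for the trans isomer the two substituents are e,e in one chair and a,a in the other.
Chair I (bromo axial, hydroxyl axial): E = 1.39 kcal/mol.
Chair II (bromo equatorial, hydroxyl equatorial): E = 0.00 kcal/mol.
Chair II is the more stable (lower-energy) conformer, and in that chair the hydroxyl group is equatorial.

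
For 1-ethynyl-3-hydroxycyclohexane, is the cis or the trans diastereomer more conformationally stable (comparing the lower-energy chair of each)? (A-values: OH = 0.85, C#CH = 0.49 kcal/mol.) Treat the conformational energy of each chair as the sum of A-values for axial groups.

At 1,3 positions (parity same): cis → (e,e or a,a); trans → (a,e or e,a).
Best chair for cis: E = 0.00 kcal/mol; best chair for trans: E = 0.49 kcal/mol.
The cis isomer is lower by 0.49 kcal/mol.

cis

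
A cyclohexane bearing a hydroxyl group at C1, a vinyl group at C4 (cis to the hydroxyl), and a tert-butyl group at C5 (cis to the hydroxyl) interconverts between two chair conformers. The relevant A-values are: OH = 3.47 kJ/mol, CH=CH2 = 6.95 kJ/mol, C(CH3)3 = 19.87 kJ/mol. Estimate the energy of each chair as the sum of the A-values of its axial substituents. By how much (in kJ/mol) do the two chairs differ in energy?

Chair I (hydroxyl axial, vinyl equatorial, tert-butyl axial): E = 23.34 kJ/mol.
Chair II (hydroxyl equatorial, vinyl axial, tert-butyl equatorial): E = 6.95 kJ/mol.
ΔE = 23.34 − 6.95 = 16.39 kJ/mol; chair II is more stable.

16.39 kJ/mol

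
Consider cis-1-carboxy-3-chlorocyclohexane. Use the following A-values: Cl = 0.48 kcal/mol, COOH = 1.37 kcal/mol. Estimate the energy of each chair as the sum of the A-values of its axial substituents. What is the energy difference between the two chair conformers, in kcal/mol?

C1 and C3 have the same parity, so for the cis isomer the two substituents are e,e in one chair and a,a in the other.
Chair I (chloro axial, carboxyl axial): E = 1.85 kcal/mol.
Chair II (chloro equatorial, carboxyl equatorial): E = 0.00 kcal/mol.
ΔE = 1.85 − 0.00 = 1.85 kcal/mol; chair II is more stable.

1.85 kcal/mol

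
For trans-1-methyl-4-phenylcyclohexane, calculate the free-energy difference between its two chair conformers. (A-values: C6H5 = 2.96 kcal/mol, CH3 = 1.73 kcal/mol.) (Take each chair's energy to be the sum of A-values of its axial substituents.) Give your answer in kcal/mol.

4.69 kcal/mol

C1 and C4 have opposite parity, so for the trans isomer the two substituents are e,e in one chair and a,a in the other.
Chair I (phenyl axial, methyl axial): E = 4.69 kcal/mol.
Chair II (phenyl equatorial, methyl equatorial): E = 0.00 kcal/mol.
ΔE = 4.69 − 0.00 = 4.69 kcal/mol; chair II is more stable.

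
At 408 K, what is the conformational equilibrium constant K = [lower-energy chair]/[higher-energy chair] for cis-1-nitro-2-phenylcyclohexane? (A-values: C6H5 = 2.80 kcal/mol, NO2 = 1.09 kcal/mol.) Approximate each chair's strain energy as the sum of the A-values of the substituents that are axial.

C1 and C2 have opposite parity, so for the cis isomer the two substituents are one axial and one equatorial in each chair.
Chair I (phenyl axial, nitro equatorial): E = 2.80 kcal/mol; chair II (phenyl equatorial, nitro axial): E = 1.09 kcal/mol.
ΔG = 1.71 kcal/mol between the two chairs.
K = exp(ΔG/RT) with R = 1.987×10⁻³ kcal mol⁻¹ K⁻¹ and T = 408 K gives K ≈ 8.24.

K ≈ 8.24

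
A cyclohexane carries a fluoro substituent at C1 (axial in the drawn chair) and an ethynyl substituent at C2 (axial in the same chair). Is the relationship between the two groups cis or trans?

trans

C1 and C2 have opposite parity, so their axial bonds point in opposite directions.
With opposite-parity carbons, two substituents on the same face are one axial and one equatorial; opposite faces give both axial or both equatorial.
Here the groups are axial/axial → opposite face → trans.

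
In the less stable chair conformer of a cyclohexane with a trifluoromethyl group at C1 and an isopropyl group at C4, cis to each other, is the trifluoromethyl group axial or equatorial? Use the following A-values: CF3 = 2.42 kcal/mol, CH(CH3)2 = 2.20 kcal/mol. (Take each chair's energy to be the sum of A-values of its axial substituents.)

axial

C1 and C4 have opposite parity, so for the cis isomer the two substituents are one axial and one equatorial in each chair.
Chair I (trifluoromethyl axial, isopropyl equatorial): E = 2.42 kcal/mol.
Chair II (trifluoromethyl equatorial, isopropyl axial): E = 2.20 kcal/mol.
Chair I is the less stable (higher-energy) conformer, and in that chair the trifluoromethyl group is axial.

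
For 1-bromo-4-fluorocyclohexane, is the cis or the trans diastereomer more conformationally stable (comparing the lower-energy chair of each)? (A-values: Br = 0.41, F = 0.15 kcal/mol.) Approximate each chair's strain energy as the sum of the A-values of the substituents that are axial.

trans

At 1,4 positions (parity opposite): cis → (a,e or e,a); trans → (e,e or a,a).
Best chair for cis: E = 0.15 kcal/mol; best chair for trans: E = 0.00 kcal/mol.
The trans isomer is lower by 0.15 kcal/mol.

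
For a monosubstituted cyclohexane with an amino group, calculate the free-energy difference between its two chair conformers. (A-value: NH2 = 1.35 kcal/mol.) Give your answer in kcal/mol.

1.35 kcal/mol

A monosubstituted cyclohexane has one chair with the amino group axial (E = A = 1.35 kcal/mol) and one with it equatorial (E = 0).
ΔE = 1.35 − 0 = 1.35 kcal/mol.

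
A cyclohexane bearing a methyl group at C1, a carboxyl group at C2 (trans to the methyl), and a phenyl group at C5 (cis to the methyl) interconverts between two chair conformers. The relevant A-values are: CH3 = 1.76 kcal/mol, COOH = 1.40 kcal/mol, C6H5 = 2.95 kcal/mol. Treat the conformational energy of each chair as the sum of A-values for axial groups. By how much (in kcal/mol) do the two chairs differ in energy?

Chair I (methyl axial, carboxyl axial, phenyl axial): E = 6.11 kcal/mol.
Chair II (methyl equatorial, carboxyl equatorial, phenyl equatorial): E = 0.00 kcal/mol.
ΔE = 6.11 − 0.00 = 6.11 kcal/mol; chair II is more stable.

6.11 kcal/mol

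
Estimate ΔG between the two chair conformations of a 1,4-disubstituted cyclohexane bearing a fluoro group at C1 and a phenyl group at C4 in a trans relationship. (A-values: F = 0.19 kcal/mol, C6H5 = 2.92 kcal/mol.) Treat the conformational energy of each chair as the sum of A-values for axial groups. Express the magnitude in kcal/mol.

3.11 kcal/mol

C1 and C4 have opposite parity, so for the trans isomer the two substituents are e,e in one chair and a,a in the other.
Chair I (fluoro axial, phenyl axial): E = 3.11 kcal/mol.
Chair II (fluoro equatorial, phenyl equatorial): E = 0.00 kcal/mol.
ΔE = 3.11 − 0.00 = 3.11 kcal/mol; chair II is more stable.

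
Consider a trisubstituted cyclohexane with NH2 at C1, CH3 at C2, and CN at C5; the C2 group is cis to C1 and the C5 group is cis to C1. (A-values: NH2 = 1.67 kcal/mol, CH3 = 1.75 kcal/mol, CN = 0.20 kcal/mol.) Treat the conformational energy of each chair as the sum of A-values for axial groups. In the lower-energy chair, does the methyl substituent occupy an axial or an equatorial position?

axial

Chair I (amino axial, methyl equatorial, cyano axial): E = 1.87 kcal/mol.
Chair II (amino equatorial, methyl axial, cyano equatorial): E = 1.75 kcal/mol.
Chair II is the more stable (lower-energy) conformer, and in that chair the methyl group is axial.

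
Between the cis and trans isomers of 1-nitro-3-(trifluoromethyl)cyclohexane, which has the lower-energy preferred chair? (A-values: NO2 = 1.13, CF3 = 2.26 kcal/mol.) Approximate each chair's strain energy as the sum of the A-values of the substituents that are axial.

cis

At 1,3 positions (parity same): cis → (e,e or a,a); trans → (a,e or e,a).
Best chair for cis: E = 0.00 kcal/mol; best chair for trans: E = 1.13 kcal/mol.
The cis isomer is lower by 1.13 kcal/mol.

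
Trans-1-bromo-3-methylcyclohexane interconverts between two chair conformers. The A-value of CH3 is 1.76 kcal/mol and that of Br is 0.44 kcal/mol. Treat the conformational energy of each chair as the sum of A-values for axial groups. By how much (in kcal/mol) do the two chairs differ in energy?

1.32 kcal/mol

C1 and C3 have the same parity, so for the trans isomer the two substituents are one axial and one equatorial in each chair.
Chair I (methyl axial, bromo equatorial): E = 1.76 kcal/mol.
Chair II (methyl equatorial, bromo axial): E = 0.44 kcal/mol.
ΔE = 1.76 − 0.44 = 1.32 kcal/mol; chair II is more stable.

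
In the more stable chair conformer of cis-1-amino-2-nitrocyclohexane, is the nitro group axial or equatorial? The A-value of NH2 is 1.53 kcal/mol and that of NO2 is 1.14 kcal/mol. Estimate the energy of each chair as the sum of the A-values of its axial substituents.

C1 and C2 have opposite parity, so for the cis isomer the two substituents are one axial and one equatorial in each chair.
Chair I (amino axial, nitro equatorial): E = 1.53 kcal/mol.
Chair II (amino equatorial, nitro axial): E = 1.14 kcal/mol.
Chair II is the more stable (lower-energy) conformer, and in that chair the nitro group is axial.

axial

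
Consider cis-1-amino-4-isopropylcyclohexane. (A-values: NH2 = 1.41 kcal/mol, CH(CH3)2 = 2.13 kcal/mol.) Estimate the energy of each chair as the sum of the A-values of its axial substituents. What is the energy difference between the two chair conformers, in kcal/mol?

0.72 kcal/mol

C1 and C4 have opposite parity, so for the cis isomer the two substituents are one axial and one equatorial in each chair.
Chair I (amino axial, isopropyl equatorial): E = 1.41 kcal/mol.
Chair II (amino equatorial, isopropyl axial): E = 2.13 kcal/mol.
ΔE = 2.13 − 1.41 = 0.72 kcal/mol; chair I is more stable.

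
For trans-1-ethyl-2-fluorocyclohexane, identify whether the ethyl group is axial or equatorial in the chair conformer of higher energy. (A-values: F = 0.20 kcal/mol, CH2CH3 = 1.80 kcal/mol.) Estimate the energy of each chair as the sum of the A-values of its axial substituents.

C1 and C2 have opposite parity, so for the trans isomer the two substituents are e,e in one chair and a,a in the other.
Chair I (fluoro axial, ethyl axial): E = 2.00 kcal/mol.
Chair II (fluoro equatorial, ethyl equatorial): E = 0.00 kcal/mol.
Chair I is the less stable (higher-energy) conformer, and in that chair the ethyl group is axial.

axial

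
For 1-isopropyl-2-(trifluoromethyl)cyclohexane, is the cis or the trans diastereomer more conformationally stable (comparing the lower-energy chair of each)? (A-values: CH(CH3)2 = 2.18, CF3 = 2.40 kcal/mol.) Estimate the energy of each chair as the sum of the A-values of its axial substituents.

trans

At 1,2 positions (parity opposite): cis → (a,e or e,a); trans → (e,e or a,a).
Best chair for cis: E = 2.18 kcal/mol; best chair for trans: E = 0.00 kcal/mol.
The trans isomer is lower by 2.18 kcal/mol.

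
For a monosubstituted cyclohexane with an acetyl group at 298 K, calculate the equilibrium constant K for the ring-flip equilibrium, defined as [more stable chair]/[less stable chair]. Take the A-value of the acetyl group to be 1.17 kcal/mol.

K ≈ 7.21

One chair has the acetyl group axial (E = 1.17 kcal/mol) and the other has it equatorial (E = 0).
ΔG = 1.17 kcal/mol between the two chairs.
K = exp(ΔG/RT) with R = 1.987×10⁻³ kcal mol⁻¹ K⁻¹ and T = 298 K gives K ≈ 7.21.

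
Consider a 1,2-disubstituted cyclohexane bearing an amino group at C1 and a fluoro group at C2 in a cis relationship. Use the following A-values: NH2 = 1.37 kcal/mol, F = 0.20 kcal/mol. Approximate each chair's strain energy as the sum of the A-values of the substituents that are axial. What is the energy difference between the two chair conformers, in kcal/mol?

C1 and C2 have opposite parity, so for the cis isomer the two substituents are one axial and one equatorial in each chair.
Chair I (amino axial, fluoro equatorial): E = 1.37 kcal/mol.
Chair II (amino equatorial, fluoro axial): E = 0.20 kcal/mol.
ΔE = 1.37 − 0.20 = 1.17 kcal/mol; chair II is more stable.

1.17 kcal/mol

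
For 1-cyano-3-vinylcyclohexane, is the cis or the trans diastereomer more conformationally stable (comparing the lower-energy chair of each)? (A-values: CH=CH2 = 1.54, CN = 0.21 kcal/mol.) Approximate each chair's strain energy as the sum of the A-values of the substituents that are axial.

At 1,3 positions (parity same): cis → (e,e or a,a); trans → (a,e or e,a).
Best chair for cis: E = 0.00 kcal/mol; best chair for trans: E = 0.21 kcal/mol.
The cis isomer is lower by 0.21 kcal/mol.

cis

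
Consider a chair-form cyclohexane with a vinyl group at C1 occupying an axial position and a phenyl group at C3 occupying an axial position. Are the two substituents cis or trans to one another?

cis

C1 and C3 have the same parity, so their axial bonds point in the same direction.
With same-parity carbons, two substituents on the same face are both axial or both equatorial; opposite faces give one of each.
Here the groups are axial/axial → same face → cis.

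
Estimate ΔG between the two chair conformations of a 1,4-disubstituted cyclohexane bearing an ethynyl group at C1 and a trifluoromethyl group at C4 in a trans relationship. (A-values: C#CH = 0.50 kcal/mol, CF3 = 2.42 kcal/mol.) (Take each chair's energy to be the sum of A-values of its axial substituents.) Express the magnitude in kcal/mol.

2.92 kcal/mol

C1 and C4 have opposite parity, so for the trans isomer the two substituents are e,e in one chair and a,a in the other.
Chair I (ethynyl axial, trifluoromethyl axial): E = 2.92 kcal/mol.
Chair II (ethynyl equatorial, trifluoromethyl equatorial): E = 0.00 kcal/mol.
ΔE = 2.92 − 0.00 = 2.92 kcal/mol; chair II is more stable.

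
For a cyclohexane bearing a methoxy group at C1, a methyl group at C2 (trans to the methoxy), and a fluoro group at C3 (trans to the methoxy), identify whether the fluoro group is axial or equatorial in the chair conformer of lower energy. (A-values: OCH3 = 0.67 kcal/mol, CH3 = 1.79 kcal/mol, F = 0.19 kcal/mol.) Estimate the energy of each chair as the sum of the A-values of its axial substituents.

axial

Chair I (methoxy axial, methyl axial, fluoro equatorial): E = 2.46 kcal/mol.
Chair II (methoxy equatorial, methyl equatorial, fluoro axial): E = 0.19 kcal/mol.
Chair II is the more stable (lower-energy) conformer, and in that chair the fluoro group is axial.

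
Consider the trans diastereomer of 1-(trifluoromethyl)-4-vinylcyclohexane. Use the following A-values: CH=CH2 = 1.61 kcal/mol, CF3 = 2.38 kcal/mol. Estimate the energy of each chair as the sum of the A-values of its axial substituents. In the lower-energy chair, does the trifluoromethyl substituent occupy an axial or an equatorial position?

C1 and C4 have opposite parity, so for the trans isomer the two substituents are e,e in one chair and a,a in the other.
Chair I (vinyl axial, trifluoromethyl axial): E = 3.99 kcal/mol.
Chair II (vinyl equatorial, trifluoromethyl equatorial): E = 0.00 kcal/mol.
Chair II is the more stable (lower-energy) conformer, and in that chair the trifluoromethyl group is equatorial.

equatorial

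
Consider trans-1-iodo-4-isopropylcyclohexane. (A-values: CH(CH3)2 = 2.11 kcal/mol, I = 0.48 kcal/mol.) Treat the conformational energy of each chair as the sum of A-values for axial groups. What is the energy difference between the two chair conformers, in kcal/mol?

2.59 kcal/mol

C1 and C4 have opposite parity, so for the trans isomer the two substituents are e,e in one chair and a,a in the other.
Chair I (isopropyl axial, iodo axial): E = 2.59 kcal/mol.
Chair II (isopropyl equatorial, iodo equatorial): E = 0.00 kcal/mol.
ΔE = 2.59 − 0.00 = 2.59 kcal/mol; chair II is more stable.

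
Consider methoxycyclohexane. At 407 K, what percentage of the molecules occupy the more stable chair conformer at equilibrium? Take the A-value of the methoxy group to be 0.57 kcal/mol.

66.9%

One chair has the methoxy group axial (E = 0.57 kcal/mol) and the other has it equatorial (E = 0).
ΔG = 0.57 kcal/mol between the two chairs.
K = exp(ΔG/RT) with R = 1.987×10⁻³ kcal mol⁻¹ K⁻¹ and T = 407 K gives K ≈ 2.02.
Fraction in the lower-energy chair = K/(K+1) = 66.9%.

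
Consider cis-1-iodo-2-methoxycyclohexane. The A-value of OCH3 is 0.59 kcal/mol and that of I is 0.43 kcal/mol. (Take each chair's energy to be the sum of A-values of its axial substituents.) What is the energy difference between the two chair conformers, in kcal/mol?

C1 and C2 have opposite parity, so for the cis isomer the two substituents are one axial and one equatorial in each chair.
Chair I (methoxy axial, iodo equatorial): E = 0.59 kcal/mol.
Chair II (methoxy equatorial, iodo axial): E = 0.43 kcal/mol.
ΔE = 0.59 − 0.43 = 0.16 kcal/mol; chair II is more stable.

0.16 kcal/mol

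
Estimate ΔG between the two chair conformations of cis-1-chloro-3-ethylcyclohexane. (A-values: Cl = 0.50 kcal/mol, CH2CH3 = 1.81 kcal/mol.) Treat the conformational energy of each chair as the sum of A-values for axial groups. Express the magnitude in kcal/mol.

C1 and C3 have the same parity, so for the cis isomer the two substituents are e,e in one chair and a,a in the other.
Chair I (chloro axial, ethyl axial): E = 2.31 kcal/mol.
Chair II (chloro equatorial, ethyl equatorial): E = 0.00 kcal/mol.
ΔE = 2.31 − 0.00 = 2.31 kcal/mol; chair II is more stable.

2.31 kcal/mol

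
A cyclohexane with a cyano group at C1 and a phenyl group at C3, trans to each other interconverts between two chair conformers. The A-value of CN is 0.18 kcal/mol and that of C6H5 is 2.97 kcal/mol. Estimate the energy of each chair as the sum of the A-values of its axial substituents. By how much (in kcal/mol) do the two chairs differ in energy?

2.79 kcal/mol

C1 and C3 have the same parity, so for the trans isomer the two substituents are one axial and one equatorial in each chair.
Chair I (cyano axial, phenyl equatorial): E = 0.18 kcal/mol.
Chair II (cyano equatorial, phenyl axial): E = 2.97 kcal/mol.
ΔE = 2.97 − 0.18 = 2.79 kcal/mol; chair I is more stable.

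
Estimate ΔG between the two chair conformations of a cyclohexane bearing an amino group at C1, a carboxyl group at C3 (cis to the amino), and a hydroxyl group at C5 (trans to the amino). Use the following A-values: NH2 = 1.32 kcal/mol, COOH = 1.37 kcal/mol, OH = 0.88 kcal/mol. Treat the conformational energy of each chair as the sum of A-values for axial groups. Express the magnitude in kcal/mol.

Chair I (amino axial, carboxyl axial, hydroxyl equatorial): E = 2.69 kcal/mol.
Chair II (amino equatorial, carboxyl equatorial, hydroxyl axial): E = 0.88 kcal/mol.
ΔE = 2.69 − 0.88 = 1.81 kcal/mol; chair II is more stable.

1.81 kcal/mol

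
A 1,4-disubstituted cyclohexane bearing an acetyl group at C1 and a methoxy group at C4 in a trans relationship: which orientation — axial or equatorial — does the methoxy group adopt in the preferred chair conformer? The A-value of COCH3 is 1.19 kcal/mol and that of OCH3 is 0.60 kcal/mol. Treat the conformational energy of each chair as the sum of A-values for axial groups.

C1 and C4 have opposite parity, so for the trans isomer the two substituents are e,e in one chair and a,a in the other.
Chair I (acetyl axial, methoxy axial): E = 1.79 kcal/mol.
Chair II (acetyl equatorial, methoxy equatorial): E = 0.00 kcal/mol.
Chair II is the more stable (lower-energy) conformer, and in that chair the methoxy group is equatorial.

equatorial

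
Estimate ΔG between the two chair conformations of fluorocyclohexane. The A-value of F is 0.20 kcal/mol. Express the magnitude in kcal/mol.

0.20 kcal/mol

A monosubstituted cyclohexane has one chair with the fluoro group axial (E = A = 0.20 kcal/mol) and one with it equatorial (E = 0).
ΔE = 0.20 − 0 = 0.20 kcal/mol.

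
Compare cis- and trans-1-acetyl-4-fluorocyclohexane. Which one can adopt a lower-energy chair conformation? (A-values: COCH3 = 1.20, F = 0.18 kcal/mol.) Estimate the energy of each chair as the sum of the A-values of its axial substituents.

At 1,4 positions (parity opposite): cis → (a,e or e,a); trans → (e,e or a,a).
Best chair for cis: E = 0.18 kcal/mol; best chair for trans: E = 0.00 kcal/mol.
The trans isomer is lower by 0.18 kcal/mol.

trans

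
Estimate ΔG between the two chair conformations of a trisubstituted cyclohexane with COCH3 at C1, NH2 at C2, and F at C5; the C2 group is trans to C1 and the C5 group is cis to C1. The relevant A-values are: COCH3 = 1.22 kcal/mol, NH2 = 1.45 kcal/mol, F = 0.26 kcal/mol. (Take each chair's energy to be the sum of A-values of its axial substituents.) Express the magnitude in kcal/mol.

Chair I (acetyl axial, amino axial, fluoro axial): E = 2.93 kcal/mol.
Chair II (acetyl equatorial, amino equatorial, fluoro equatorial): E = 0.00 kcal/mol.
ΔE = 2.93 − 0.00 = 2.93 kcal/mol; chair II is more stable.

2.93 kcal/mol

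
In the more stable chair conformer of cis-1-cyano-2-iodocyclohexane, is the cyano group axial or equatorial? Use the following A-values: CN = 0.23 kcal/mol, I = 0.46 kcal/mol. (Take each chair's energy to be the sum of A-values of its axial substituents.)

C1 and C2 have opposite parity, so for the cis isomer the two substituents are one axial and one equatorial in each chair.
Chair I (cyano axial, iodo equatorial): E = 0.23 kcal/mol.
Chair II (cyano equatorial, iodo axial): E = 0.46 kcal/mol.
Chair I is the more stable (lower-energy) conformer, and in that chair the cyano group is axial.

axial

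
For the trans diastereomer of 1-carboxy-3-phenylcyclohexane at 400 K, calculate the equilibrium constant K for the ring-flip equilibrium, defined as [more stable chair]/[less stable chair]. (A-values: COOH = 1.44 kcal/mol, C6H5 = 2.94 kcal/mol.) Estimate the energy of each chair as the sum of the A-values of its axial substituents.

C1 and C3 have the same parity, so for the trans isomer the two substituents are one axial and one equatorial in each chair.
Chair I (carboxyl axial, phenyl equatorial): E = 1.44 kcal/mol; chair II (carboxyl equatorial, phenyl axial): E = 2.94 kcal/mol.
ΔG = 1.50 kcal/mol between the two chairs.
K = exp(ΔG/RT) with R = 1.987×10⁻³ kcal mol⁻¹ K⁻¹ and T = 400 K gives K ≈ 6.6.

K ≈ 6.60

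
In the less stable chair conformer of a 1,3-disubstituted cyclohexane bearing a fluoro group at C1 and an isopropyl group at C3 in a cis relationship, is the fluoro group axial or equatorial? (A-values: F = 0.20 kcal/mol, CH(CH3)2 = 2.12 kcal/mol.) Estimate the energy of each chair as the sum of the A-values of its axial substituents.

C1 and C3 have the same parity, so for the cis isomer the two substituents are e,e in one chair and a,a in the other.
Chair I (fluoro axial, isopropyl axial): E = 2.32 kcal/mol.
Chair II (fluoro equatorial, isopropyl equatorial): E = 0.00 kcal/mol.
Chair I is the less stable (higher-energy) conformer, and in that chair the fluoro group is axial.

axial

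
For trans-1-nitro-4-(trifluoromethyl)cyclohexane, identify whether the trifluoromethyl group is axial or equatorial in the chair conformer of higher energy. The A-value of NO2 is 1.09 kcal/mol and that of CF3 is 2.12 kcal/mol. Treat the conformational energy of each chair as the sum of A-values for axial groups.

axial

C1 and C4 have opposite parity, so for the trans isomer the two substituents are e,e in one chair and a,a in the other.
Chair I (nitro axial, trifluoromethyl axial): E = 3.21 kcal/mol.
Chair II (nitro equatorial, trifluoromethyl equatorial): E = 0.00 kcal/mol.
Chair I is the less stable (higher-energy) conformer, and in that chair the trifluoromethyl group is axial.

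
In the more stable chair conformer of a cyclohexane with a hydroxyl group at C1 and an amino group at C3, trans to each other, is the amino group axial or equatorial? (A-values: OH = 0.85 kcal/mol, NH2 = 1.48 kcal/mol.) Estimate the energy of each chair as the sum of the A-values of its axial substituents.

C1 and C3 have the same parity, so for the trans isomer the two substituents are one axial and one equatorial in each chair.
Chair I (hydroxyl axial, amino equatorial): E = 0.85 kcal/mol.
Chair II (hydroxyl equatorial, amino axial): E = 1.48 kcal/mol.
Chair I is the more stable (lower-energy) conformer, and in that chair the amino group is equatorial.

equatorial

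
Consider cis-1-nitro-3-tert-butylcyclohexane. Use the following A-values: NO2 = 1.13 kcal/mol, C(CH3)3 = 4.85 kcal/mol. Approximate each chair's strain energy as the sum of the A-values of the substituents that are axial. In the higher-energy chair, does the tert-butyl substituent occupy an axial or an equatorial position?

axial

C1 and C3 have the same parity, so for the cis isomer the two substituents are e,e in one chair and a,a in the other.
Chair I (nitro axial, tert-butyl axial): E = 5.98 kcal/mol.
Chair II (nitro equatorial, tert-butyl equatorial): E = 0.00 kcal/mol.
Chair I is the less stable (higher-energy) conformer, and in that chair the tert-butyl group is axial.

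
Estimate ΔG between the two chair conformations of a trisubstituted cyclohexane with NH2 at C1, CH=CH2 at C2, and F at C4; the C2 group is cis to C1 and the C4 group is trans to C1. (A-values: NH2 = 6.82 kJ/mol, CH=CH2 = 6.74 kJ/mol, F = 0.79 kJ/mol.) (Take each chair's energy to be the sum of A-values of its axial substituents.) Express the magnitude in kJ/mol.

0.87 kJ/mol

Chair I (amino axial, vinyl equatorial, fluoro axial): E = 7.61 kJ/mol.
Chair II (amino equatorial, vinyl axial, fluoro equatorial): E = 6.74 kJ/mol.
ΔE = 7.61 − 6.74 = 0.87 kJ/mol; chair II is more stable.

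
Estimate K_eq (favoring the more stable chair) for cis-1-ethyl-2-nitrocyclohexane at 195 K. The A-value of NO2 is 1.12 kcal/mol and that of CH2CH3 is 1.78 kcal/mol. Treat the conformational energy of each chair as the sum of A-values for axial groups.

C1 and C2 have opposite parity, so for the cis isomer the two substituents are one axial and one equatorial in each chair.
Chair I (nitro axial, ethyl equatorial): E = 1.12 kcal/mol; chair II (nitro equatorial, ethyl axial): E = 1.78 kcal/mol.
ΔG = 0.66 kcal/mol between the two chairs.
K = exp(ΔG/RT) with R = 1.987×10⁻³ kcal mol⁻¹ K⁻¹ and T = 195 K gives K ≈ 5.49.

K ≈ 5.49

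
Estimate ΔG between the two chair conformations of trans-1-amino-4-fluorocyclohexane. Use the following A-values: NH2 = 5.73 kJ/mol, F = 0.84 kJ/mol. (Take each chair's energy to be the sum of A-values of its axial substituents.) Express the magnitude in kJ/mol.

6.57 kJ/mol

C1 and C4 have opposite parity, so for the trans isomer the two substituents are e,e in one chair and a,a in the other.
Chair I (amino axial, fluoro axial): E = 6.57 kJ/mol.
Chair II (amino equatorial, fluoro equatorial): E = 0.00 kJ/mol.
ΔE = 6.57 − 0.00 = 6.57 kJ/mol; chair II is more stable.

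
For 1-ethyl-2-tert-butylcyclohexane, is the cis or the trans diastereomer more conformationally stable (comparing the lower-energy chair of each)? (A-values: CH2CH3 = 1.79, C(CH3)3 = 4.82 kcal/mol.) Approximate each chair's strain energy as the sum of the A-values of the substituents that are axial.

trans

At 1,2 positions (parity opposite): cis → (a,e or e,a); trans → (e,e or a,a).
Best chair for cis: E = 1.79 kcal/mol; best chair for trans: E = 0.00 kcal/mol.
The trans isomer is lower by 1.79 kcal/mol.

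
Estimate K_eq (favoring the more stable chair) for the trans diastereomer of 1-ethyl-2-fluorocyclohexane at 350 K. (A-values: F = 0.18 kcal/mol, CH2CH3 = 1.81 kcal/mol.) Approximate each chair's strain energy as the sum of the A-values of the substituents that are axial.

K ≈ 17.5

C1 and C2 have opposite parity, so for the trans isomer the two substituents are e,e in one chair and a,a in the other.
Chair I (fluoro axial, ethyl axial): E = 1.99 kcal/mol; chair II (fluoro equatorial, ethyl equatorial): E = 0.00 kcal/mol.
ΔG = 1.99 kcal/mol between the two chairs.
K = exp(ΔG/RT) with R = 1.987×10⁻³ kcal mol⁻¹ K⁻¹ and T = 350 K gives K ≈ 17.5.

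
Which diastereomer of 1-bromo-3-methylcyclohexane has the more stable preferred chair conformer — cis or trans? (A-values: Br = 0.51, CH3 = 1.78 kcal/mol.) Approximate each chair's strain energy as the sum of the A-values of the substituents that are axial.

cis

At 1,3 positions (parity same): cis → (e,e or a,a); trans → (a,e or e,a).
Best chair for cis: E = 0.00 kcal/mol; best chair for trans: E = 0.51 kcal/mol.
The cis isomer is lower by 0.51 kcal/mol.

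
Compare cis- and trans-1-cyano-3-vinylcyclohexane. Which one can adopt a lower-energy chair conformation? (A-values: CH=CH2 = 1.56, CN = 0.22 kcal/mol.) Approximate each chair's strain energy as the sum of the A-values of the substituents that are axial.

At 1,3 positions (parity same): cis → (e,e or a,a); trans → (a,e or e,a).
Best chair for cis: E = 0.00 kcal/mol; best chair for trans: E = 0.22 kcal/mol.
The cis isomer is lower by 0.22 kcal/mol.

cis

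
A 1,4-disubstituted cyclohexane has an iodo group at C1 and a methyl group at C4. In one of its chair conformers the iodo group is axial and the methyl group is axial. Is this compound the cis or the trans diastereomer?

trans

C1 and C4 have opposite parity, so their axial bonds point in opposite directions.
With opposite-parity carbons, two substituents on the same face are one axial and one equatorial; opposite faces give both axial or both equatorial.
Here the groups are axial/axial → opposite face → trans.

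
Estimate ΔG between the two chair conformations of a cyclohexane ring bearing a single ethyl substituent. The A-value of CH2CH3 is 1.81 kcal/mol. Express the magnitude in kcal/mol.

A monosubstituted cyclohexane has one chair with the ethyl group axial (E = A = 1.81 kcal/mol) and one with it equatorial (E = 0).
ΔE = 1.81 − 0 = 1.81 kcal/mol.

1.81 kcal/mol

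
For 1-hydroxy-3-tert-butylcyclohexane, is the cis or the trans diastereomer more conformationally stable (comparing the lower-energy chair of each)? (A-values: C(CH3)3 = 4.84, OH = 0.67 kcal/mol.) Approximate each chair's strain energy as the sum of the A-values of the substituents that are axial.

At 1,3 positions (parity same): cis → (e,e or a,a); trans → (a,e or e,a).
Best chair for cis: E = 0.00 kcal/mol; best chair for trans: E = 0.67 kcal/mol.
The cis isomer is lower by 0.67 kcal/mol.

cis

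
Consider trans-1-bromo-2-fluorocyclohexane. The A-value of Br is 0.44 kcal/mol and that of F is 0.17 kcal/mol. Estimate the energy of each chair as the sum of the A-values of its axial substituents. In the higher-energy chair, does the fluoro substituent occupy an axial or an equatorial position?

C1 and C2 have opposite parity, so for the trans isomer the two substituents are e,e in one chair and a,a in the other.
Chair I (bromo axial, fluoro axial): E = 0.61 kcal/mol.
Chair II (bromo equatorial, fluoro equatorial): E = 0.00 kcal/mol.
Chair I is the less stable (higher-energy) conformer, and in that chair the fluoro group is axial.

axial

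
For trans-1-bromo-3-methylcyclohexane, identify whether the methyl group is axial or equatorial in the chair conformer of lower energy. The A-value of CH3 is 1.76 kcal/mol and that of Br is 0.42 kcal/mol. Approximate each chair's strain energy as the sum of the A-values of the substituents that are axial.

C1 and C3 have the same parity, so for the trans isomer the two substituents are one axial and one equatorial in each chair.
Chair I (methyl axial, bromo equatorial): E = 1.76 kcal/mol.
Chair II (methyl equatorial, bromo axial): E = 0.42 kcal/mol.
Chair II is the more stable (lower-energy) conformer, and in that chair the methyl group is equatorial.

equatorial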